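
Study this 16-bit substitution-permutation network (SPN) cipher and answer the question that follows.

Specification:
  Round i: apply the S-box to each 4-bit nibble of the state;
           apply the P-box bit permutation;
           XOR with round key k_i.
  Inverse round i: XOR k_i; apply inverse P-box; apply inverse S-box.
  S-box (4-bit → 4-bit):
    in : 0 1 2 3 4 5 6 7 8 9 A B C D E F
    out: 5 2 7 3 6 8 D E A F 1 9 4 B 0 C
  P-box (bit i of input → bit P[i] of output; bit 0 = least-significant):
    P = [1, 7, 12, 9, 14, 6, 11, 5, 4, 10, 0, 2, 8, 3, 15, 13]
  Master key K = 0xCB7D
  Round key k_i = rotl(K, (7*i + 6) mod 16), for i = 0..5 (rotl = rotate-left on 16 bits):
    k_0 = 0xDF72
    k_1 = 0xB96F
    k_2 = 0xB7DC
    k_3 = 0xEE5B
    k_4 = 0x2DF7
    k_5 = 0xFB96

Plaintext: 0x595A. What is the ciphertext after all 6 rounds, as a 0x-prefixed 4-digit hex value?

s_0 = plaintext = 0x595A
s_1 = Round(s_0, k_0) = 0xFB45
s_2 = Round(s_1, k_1) = 0x133B
s_3 = Round(s_2, k_2) = 0xF186
s_4 = Round(s_3, k_3) = 0x5839
s_5 = Round(s_4, k_4) = 0x5B31
s_6 = Round(s_5, k_5) = 0x9B42

0x9B42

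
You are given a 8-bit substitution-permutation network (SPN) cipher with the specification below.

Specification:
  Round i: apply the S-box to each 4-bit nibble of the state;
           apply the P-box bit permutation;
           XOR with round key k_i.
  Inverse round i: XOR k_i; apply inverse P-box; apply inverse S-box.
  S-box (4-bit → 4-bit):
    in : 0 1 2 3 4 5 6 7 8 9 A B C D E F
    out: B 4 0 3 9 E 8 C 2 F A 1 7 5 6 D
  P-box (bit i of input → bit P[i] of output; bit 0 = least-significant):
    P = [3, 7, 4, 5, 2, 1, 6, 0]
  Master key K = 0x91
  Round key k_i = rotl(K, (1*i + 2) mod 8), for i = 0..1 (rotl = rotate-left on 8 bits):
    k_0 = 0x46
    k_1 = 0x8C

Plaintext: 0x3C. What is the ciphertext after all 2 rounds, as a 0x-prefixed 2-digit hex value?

s_0 = plaintext = 0x3C
s_1 = Round(s_0, k_0) = 0xD8
s_2 = Round(s_1, k_1) = 0x48

0x48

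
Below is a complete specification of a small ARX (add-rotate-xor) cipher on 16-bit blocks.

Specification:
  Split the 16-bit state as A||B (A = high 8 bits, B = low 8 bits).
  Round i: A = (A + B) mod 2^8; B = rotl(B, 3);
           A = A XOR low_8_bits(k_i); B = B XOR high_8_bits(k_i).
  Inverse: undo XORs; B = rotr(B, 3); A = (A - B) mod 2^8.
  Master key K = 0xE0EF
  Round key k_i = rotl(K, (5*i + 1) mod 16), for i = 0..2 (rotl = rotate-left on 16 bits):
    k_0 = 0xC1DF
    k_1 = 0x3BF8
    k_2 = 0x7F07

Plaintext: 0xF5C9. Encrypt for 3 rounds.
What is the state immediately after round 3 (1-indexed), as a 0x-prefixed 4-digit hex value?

s_0 = plaintext = 0xF5C9
s_1 = Round(s_0, k_0) = 0x618F
s_2 = Round(s_1, k_1) = 0x0847
s_3 = Round(s_2, k_2) = 0x4845

0x4845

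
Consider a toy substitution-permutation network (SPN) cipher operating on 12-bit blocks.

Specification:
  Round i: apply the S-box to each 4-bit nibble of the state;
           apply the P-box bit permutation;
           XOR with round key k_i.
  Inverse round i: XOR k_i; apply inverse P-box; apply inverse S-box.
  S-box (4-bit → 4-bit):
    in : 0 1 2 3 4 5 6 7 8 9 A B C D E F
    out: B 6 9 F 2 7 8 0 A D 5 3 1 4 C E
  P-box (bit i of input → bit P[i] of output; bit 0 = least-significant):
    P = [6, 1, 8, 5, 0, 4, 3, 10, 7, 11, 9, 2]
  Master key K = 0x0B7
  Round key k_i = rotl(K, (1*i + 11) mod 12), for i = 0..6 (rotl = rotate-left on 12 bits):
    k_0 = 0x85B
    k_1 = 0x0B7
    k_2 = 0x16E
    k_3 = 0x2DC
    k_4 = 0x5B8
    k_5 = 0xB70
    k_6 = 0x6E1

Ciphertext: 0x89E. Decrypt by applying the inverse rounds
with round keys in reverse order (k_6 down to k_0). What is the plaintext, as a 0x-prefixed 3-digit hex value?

s_0 = ciphertext = 0x89E
s_1 = InvRound(s_0, k_6) = 0xF30
s_2 = InvRound(s_1, k_5) = 0x76C
s_3 = InvRound(s_2, k_4) = 0x94C
s_4 = InvRound(s_3, k_3) = 0x54D
s_5 = InvRound(s_4, k_2) = 0x728
s_6 = InvRound(s_5, k_1) = 0x931
s_7 = InvRound(s_6, k_0) = 0x7D3

0x7D3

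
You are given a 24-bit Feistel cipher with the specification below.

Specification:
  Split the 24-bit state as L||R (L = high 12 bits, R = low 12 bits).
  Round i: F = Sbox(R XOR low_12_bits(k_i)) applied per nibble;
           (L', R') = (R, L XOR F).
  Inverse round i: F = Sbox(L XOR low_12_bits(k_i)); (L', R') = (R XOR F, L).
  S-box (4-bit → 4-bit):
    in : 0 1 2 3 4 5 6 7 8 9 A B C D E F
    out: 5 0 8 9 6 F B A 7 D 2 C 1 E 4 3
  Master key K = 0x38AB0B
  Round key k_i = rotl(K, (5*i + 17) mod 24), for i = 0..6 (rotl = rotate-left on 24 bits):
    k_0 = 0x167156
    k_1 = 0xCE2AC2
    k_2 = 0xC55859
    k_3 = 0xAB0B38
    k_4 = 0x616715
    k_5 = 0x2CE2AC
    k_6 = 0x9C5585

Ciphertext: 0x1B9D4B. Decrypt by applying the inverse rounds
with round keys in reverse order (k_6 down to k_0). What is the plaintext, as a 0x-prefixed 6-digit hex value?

0xEF354C

s_0 = ciphertext = 0x1B9D4B
s_1 = InvRound(s_0, k_6) = 0xBDA1B9
s_2 = InvRound(s_1, k_5) = 0xC12BDA
s_3 = InvRound(s_2, k_4) = 0x780C12
s_4 = InvRound(s_3, k_3) = 0xDD5780
s_5 = InvRound(s_4, k_2) = 0x8F1DD5
s_6 = InvRound(s_5, k_1) = 0x54C8F1
s_7 = InvRound(s_6, k_0) = 0xEF354C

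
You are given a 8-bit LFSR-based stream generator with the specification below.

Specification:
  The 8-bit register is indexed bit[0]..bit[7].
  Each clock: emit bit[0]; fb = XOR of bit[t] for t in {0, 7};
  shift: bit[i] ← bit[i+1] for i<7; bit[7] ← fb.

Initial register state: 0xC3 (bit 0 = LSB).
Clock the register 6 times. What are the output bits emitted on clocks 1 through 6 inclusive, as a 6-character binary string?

reg_0 = 0xC3
clock 1: out=1, reg = 0x61
clock 2: out=1, reg = 0xB0
clock 3: out=0, reg = 0xD8
clock 4: out=0, reg = 0xEC
clock 5: out=0, reg = 0xF6
clock 6: out=0, reg = 0xFB

110000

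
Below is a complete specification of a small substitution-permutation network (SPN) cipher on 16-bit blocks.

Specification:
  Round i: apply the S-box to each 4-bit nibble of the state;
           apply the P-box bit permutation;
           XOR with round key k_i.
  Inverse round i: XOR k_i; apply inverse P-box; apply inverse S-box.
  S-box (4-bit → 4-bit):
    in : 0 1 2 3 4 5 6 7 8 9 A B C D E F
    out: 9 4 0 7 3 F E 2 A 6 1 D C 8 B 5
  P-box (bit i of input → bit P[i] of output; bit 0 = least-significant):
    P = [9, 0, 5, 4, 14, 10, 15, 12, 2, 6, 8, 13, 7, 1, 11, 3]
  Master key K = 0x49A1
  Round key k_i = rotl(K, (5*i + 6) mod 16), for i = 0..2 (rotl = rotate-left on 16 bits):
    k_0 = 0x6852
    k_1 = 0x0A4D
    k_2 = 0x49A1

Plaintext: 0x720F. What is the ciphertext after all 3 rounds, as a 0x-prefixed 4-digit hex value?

s_0 = plaintext = 0x720F
s_1 = Round(s_0, k_0) = 0x3A70
s_2 = Round(s_1, k_1) = 0x04DB
s_3 = Round(s_2, k_2) = 0x5B5D

0x5B5D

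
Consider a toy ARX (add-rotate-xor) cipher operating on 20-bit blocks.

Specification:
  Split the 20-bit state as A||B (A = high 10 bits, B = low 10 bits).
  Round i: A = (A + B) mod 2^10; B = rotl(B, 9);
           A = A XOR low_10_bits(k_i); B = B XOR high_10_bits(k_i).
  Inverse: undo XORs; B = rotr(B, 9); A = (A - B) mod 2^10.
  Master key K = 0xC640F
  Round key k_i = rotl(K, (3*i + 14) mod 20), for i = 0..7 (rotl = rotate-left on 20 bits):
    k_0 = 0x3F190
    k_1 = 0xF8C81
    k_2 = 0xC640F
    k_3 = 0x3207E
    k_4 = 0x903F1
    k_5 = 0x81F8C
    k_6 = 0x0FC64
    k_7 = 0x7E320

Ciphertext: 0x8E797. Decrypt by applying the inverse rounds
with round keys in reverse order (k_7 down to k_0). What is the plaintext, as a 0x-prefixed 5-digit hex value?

0xE47D4

s_0 = ciphertext = 0x8E797
s_1 = InvRound(s_0, k_7) = 0x0E8DF
s_2 = InvRound(s_1, k_6) = 0xA79C0
s_3 = InvRound(s_2, k_5) = 0x60F8F
s_4 = InvRound(s_3, k_4) = 0xB539E
s_5 = InvRound(s_4, k_3) = 0xFF6AD
s_6 = InvRound(s_5, k_2) = 0x22B68
s_7 = InvRound(s_6, k_1) = 0xBD516
s_8 = InvRound(s_7, k_0) = 0xE47D4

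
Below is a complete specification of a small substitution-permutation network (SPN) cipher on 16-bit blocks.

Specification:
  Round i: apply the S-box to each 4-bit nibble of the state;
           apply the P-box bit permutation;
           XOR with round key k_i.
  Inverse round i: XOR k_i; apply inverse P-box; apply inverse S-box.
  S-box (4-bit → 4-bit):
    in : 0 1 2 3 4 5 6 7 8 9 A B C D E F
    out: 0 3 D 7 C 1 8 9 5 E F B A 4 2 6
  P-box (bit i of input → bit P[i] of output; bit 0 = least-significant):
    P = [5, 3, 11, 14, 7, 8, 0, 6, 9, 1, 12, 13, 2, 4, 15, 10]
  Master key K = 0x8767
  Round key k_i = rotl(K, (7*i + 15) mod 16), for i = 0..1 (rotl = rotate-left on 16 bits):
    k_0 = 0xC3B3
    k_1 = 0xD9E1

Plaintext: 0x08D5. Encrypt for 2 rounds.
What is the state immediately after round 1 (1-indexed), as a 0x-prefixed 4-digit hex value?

0xD192

s_0 = plaintext = 0x08D5
s_1 = Round(s_0, k_0) = 0xD192
s_2 = Round(s_1, k_1) = 0x1282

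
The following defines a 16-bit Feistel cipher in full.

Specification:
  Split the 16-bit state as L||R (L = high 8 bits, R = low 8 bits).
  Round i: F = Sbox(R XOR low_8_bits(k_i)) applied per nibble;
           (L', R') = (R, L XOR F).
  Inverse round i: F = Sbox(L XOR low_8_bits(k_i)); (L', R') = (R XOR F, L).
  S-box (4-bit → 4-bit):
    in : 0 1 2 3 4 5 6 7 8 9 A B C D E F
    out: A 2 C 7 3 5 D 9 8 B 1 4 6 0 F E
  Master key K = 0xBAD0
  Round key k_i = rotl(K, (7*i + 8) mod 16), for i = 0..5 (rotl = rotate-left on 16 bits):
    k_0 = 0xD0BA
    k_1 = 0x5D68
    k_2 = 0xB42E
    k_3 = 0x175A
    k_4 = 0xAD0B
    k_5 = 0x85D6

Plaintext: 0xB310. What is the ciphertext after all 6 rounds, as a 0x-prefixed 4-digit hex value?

s_0 = plaintext = 0xB310
s_1 = Round(s_0, k_0) = 0x10A2
s_2 = Round(s_1, k_1) = 0xA271
s_3 = Round(s_2, k_2) = 0x71FC
s_4 = Round(s_3, k_3) = 0xFC6C
s_5 = Round(s_4, k_4) = 0x6C25
s_6 = Round(s_5, k_5) = 0x258B

0x258B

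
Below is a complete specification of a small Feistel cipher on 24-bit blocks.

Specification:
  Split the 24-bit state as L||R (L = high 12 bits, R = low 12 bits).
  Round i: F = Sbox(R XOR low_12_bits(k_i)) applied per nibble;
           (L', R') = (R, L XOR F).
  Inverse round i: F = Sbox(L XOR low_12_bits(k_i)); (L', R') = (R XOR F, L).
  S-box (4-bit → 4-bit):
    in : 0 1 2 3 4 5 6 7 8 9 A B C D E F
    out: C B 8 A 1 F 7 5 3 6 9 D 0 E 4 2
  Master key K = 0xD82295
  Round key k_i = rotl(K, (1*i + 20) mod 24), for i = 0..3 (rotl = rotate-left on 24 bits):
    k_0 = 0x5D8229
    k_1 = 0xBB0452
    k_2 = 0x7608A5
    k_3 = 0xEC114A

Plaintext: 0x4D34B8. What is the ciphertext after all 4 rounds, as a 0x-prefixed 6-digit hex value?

0x54903B

s_0 = plaintext = 0x4D34B8
s_1 = Round(s_0, k_0) = 0x4B83B8
s_2 = Round(s_1, k_1) = 0x3B81F1
s_3 = Round(s_2, k_2) = 0x1F1549
s_4 = Round(s_3, k_3) = 0x54903B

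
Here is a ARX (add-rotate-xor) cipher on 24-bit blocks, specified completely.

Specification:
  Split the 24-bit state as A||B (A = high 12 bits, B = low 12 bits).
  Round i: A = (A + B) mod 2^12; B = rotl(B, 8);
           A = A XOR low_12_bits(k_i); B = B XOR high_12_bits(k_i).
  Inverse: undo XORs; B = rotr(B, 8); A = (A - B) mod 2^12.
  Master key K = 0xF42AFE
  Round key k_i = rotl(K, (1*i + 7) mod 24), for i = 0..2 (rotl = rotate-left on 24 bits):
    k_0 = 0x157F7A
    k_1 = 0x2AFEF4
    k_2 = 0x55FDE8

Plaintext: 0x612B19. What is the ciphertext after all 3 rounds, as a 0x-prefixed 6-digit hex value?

s_0 = plaintext = 0x612B19
s_1 = Round(s_0, k_0) = 0xE518E6
s_2 = Round(s_1, k_1) = 0x9C3421
s_3 = Round(s_2, k_2) = 0x00C41D

0x00C41D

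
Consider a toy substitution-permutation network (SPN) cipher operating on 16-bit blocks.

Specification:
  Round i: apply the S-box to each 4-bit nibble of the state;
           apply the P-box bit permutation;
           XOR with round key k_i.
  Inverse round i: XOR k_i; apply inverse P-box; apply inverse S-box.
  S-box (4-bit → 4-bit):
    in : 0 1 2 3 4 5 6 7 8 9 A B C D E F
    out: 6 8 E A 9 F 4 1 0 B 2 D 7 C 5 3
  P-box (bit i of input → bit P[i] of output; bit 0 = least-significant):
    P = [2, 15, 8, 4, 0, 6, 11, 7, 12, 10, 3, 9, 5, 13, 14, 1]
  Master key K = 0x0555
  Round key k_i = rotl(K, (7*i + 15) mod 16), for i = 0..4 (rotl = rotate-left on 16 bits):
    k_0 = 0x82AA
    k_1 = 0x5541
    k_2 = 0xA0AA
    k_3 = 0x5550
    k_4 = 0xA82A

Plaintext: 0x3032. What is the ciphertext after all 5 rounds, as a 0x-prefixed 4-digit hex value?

s_0 = plaintext = 0x3032
s_1 = Round(s_0, k_0) = 0x2770
s_2 = Round(s_1, k_1) = 0xA442
s_3 = Round(s_2, k_2) = 0x133B
s_4 = Round(s_3, k_3) = 0x5286
s_5 = Round(s_4, k_4) = 0xCF00

0xCF00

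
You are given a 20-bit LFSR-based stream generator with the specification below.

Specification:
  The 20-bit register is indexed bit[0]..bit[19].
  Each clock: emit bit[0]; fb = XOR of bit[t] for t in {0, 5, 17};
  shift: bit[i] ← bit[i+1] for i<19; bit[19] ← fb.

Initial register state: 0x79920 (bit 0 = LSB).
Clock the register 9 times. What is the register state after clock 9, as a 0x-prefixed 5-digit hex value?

0x1D3CC

reg_0 = 0x79920
clock 1: out=0, reg = 0x3CC90
clock 2: out=0, reg = 0x9E648
clock 3: out=0, reg = 0x4F324
clock 4: out=0, reg = 0xA7992
clock 5: out=0, reg = 0xD3CC9
clock 6: out=1, reg = 0xE9E64
clock 7: out=0, reg = 0x74F32
clock 8: out=0, reg = 0x3A799
clock 9: out=1, reg = 0x1D3CC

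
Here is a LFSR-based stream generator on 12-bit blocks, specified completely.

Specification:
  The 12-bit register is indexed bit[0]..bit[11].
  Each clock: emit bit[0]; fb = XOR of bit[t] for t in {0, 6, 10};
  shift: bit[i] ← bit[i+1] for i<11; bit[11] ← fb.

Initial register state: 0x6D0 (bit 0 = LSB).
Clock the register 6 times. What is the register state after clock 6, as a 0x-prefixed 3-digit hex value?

reg_0 = 0x6D0
clock 1: out=0, reg = 0x368
clock 2: out=0, reg = 0x9B4
clock 3: out=0, reg = 0x4DA
clock 4: out=0, reg = 0x26D
clock 5: out=1, reg = 0x136
clock 6: out=0, reg = 0x09B

0x09B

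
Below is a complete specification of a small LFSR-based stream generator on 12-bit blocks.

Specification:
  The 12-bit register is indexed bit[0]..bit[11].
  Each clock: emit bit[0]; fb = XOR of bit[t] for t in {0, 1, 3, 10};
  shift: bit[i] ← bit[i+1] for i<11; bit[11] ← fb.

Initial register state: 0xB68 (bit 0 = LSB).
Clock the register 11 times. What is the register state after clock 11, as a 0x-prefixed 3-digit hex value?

reg_0 = 0xB68
clock 1: out=0, reg = 0xDB4
clock 2: out=0, reg = 0xEDA
clock 3: out=0, reg = 0xF6D
clock 4: out=1, reg = 0xFB6
clock 5: out=0, reg = 0x7DB
clock 6: out=1, reg = 0x3ED
clock 7: out=1, reg = 0x1F6
clock 8: out=0, reg = 0x8FB
clock 9: out=1, reg = 0xC7D
clock 10: out=1, reg = 0xE3E
clock 11: out=0, reg = 0xF1F

0xF1F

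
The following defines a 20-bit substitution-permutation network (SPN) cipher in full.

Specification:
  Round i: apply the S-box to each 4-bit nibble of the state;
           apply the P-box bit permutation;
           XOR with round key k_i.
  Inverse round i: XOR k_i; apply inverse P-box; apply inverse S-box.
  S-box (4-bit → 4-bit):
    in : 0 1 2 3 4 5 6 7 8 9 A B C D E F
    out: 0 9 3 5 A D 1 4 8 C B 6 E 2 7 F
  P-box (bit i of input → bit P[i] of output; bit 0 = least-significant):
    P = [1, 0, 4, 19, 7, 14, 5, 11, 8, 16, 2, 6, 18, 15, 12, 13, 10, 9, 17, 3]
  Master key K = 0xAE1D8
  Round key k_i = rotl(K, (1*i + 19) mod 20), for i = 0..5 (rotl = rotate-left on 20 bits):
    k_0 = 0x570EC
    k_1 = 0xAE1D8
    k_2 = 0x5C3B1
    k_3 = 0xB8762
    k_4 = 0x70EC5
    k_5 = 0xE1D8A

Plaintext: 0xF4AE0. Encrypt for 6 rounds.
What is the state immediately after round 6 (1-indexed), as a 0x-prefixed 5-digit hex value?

s_0 = plaintext = 0xF4AE0
s_1 = Round(s_0, k_0) = 0x69704
s_2 = Round(s_1, k_1) = 0x2D5DD
s_3 = Round(s_2, k_2) = 0x504F4
s_4 = Round(s_3, k_3) = 0x0CB8B
s_5 = Round(s_4, k_4) = 0x6B6D0
s_6 = Round(s_5, k_5) = 0xEC88A

0xEC88A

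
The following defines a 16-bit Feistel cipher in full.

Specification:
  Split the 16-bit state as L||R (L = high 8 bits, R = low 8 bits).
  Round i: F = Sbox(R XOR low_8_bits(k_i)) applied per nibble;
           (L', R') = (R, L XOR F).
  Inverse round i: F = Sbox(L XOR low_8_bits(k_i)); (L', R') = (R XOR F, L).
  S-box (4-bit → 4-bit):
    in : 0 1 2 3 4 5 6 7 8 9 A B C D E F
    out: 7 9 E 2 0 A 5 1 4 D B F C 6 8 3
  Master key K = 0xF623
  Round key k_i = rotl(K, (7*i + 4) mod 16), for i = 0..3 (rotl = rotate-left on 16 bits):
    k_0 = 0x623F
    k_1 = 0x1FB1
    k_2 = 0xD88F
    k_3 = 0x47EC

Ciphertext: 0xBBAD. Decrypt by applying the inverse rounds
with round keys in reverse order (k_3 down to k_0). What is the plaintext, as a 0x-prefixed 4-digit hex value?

s_0 = ciphertext = 0xBBAD
s_1 = InvRound(s_0, k_3) = 0x0CBB
s_2 = InvRound(s_1, k_2) = 0xF90C
s_3 = InvRound(s_2, k_1) = 0x08F9
s_4 = InvRound(s_3, k_0) = 0xD808

0xD808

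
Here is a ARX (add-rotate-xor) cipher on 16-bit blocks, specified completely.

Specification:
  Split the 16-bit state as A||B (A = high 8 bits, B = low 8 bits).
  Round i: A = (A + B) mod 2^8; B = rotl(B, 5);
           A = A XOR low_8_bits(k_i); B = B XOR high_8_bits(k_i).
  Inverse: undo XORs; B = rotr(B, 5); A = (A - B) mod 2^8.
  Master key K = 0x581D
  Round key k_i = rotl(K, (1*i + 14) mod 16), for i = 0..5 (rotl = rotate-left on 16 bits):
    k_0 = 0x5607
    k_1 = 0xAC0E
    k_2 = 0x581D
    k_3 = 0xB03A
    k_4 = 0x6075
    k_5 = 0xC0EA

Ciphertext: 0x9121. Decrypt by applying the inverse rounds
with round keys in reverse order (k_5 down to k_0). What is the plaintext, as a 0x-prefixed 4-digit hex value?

s_0 = ciphertext = 0x9121
s_1 = InvRound(s_0, k_5) = 0x6C0F
s_2 = InvRound(s_1, k_4) = 0x9E7B
s_3 = InvRound(s_2, k_3) = 0x465E
s_4 = InvRound(s_3, k_2) = 0x2B30
s_5 = InvRound(s_4, k_1) = 0x41E4
s_6 = InvRound(s_5, k_0) = 0xB195

0xB195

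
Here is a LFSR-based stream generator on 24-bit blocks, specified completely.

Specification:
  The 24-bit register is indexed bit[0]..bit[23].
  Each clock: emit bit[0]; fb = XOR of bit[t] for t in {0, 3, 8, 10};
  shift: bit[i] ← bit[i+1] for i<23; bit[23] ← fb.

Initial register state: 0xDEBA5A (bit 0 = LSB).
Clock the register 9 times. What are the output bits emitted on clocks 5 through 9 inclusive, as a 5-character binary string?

10100

reg_0 = 0xDEBA5A
clock 1: out=0, reg = 0xEF5D2D
clock 2: out=1, reg = 0x77AE96
clock 3: out=0, reg = 0xBBD74B
clock 4: out=1, reg = 0x5DEBA5
clock 5: out=1, reg = 0x2EF5D2
clock 6: out=0, reg = 0x177AE9
clock 7: out=1, reg = 0x0BBD74
clock 8: out=0, reg = 0x05DEBA
clock 9: out=0, reg = 0x02EF5D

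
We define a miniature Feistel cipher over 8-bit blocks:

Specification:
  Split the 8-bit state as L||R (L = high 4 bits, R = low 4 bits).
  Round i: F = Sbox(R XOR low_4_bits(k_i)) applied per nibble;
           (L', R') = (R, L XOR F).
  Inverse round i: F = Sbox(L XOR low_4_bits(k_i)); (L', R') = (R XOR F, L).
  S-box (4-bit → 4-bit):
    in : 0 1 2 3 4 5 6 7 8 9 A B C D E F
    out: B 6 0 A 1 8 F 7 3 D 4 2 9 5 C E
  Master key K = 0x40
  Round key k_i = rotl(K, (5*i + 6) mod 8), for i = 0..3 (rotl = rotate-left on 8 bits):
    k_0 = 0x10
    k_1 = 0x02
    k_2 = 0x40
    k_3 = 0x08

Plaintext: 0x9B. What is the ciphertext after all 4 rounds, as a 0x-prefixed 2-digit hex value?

s_0 = plaintext = 0x9B
s_1 = Round(s_0, k_0) = 0xBB
s_2 = Round(s_1, k_1) = 0xB6
s_3 = Round(s_2, k_2) = 0x64
s_4 = Round(s_3, k_3) = 0x4F

0x4F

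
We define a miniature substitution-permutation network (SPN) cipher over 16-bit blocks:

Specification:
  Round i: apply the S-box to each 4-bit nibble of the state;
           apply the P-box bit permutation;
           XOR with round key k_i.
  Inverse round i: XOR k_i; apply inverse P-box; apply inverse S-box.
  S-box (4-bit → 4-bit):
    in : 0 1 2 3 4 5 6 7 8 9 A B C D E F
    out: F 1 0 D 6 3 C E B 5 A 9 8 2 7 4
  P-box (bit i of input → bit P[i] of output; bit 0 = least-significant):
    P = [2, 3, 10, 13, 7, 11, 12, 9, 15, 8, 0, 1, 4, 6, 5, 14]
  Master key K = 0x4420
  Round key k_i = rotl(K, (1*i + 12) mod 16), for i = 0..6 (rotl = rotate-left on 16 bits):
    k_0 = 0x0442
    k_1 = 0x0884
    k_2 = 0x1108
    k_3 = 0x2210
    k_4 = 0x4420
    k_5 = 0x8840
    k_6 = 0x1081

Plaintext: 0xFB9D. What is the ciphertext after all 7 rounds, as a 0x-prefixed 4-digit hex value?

s_0 = plaintext = 0xFB9D
s_1 = Round(s_0, k_0) = 0x94E8
s_2 = Round(s_1, k_1) = 0x3139
s_3 = Round(s_2, k_2) = 0xC7BC
s_4 = Round(s_3, k_3) = 0x4193
s_5 = Round(s_4, k_4) = 0xF0C4
s_6 = Round(s_5, k_5) = 0x0F6B
s_7 = Round(s_6, k_6) = 0x62F4

0x62F4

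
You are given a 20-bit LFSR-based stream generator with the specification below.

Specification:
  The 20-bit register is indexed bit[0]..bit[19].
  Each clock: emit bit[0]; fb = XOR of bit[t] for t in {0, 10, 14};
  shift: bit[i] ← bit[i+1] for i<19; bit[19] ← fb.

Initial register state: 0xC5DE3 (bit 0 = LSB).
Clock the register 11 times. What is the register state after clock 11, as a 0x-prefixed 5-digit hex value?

0x70B8B

reg_0 = 0xC5DE3
clock 1: out=1, reg = 0xE2EF1
clock 2: out=1, reg = 0x71778
clock 3: out=0, reg = 0xB8BBC
clock 4: out=0, reg = 0x5C5DE
clock 5: out=0, reg = 0x2E2EF
clock 6: out=1, reg = 0x17177
clock 7: out=1, reg = 0x0B8BB
clock 8: out=1, reg = 0x85C5D
clock 9: out=1, reg = 0xC2E2E
clock 10: out=0, reg = 0xE1717
clock 11: out=1, reg = 0x70B8B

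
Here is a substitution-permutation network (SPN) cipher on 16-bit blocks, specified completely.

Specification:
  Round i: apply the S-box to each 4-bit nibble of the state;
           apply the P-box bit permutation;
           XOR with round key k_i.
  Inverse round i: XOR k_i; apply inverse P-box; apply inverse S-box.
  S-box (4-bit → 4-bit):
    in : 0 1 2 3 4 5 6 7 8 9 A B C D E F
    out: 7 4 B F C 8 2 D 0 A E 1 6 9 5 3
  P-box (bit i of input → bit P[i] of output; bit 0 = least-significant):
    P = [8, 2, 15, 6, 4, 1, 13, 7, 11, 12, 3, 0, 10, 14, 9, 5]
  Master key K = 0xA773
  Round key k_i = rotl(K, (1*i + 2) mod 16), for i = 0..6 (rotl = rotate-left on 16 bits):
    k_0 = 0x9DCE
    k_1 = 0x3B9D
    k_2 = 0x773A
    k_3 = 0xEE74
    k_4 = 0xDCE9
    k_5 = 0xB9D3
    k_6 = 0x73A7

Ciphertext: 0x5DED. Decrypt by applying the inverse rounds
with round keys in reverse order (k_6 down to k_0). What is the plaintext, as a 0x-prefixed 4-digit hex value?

s_0 = ciphertext = 0x5DED
s_1 = InvRound(s_0, k_6) = 0xEEC5
s_2 = InvRound(s_1, k_5) = 0x06FF
s_3 = InvRound(s_2, k_4) = 0xCFFC
s_4 = InvRound(s_3, k_3) = 0x814B
s_5 = InvRound(s_4, k_2) = 0x39E4
s_6 = InvRound(s_5, k_1) = 0x44B5
s_7 = InvRound(s_6, k_0) = 0x93F7

0x93F7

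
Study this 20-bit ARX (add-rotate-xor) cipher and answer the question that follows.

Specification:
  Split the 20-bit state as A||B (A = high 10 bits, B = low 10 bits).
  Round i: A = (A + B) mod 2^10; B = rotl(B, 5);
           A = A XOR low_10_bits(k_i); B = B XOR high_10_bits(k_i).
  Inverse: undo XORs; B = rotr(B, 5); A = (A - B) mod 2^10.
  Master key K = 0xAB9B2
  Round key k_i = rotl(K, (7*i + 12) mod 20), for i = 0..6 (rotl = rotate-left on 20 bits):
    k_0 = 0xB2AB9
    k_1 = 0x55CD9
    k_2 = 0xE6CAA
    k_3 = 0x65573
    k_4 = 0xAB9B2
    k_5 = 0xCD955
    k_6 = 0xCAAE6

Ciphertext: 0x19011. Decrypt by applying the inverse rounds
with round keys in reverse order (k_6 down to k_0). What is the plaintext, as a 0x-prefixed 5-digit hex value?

s_0 = ciphertext = 0x19011
s_1 = InvRound(s_0, k_6) = 0xC2779
s_2 = InvRound(s_1, k_5) = 0x1E9E2
s_3 = InvRound(s_2, k_4) = 0x0B99A
s_4 = InvRound(s_3, k_3) = 0xDF5E0
s_5 = InvRound(s_4, k_2) = 0x19373
s_6 = InvRound(s_5, k_1) = 0x0B091
s_7 = InvRound(s_6, k_0) = 0xC8F72

0xC8F72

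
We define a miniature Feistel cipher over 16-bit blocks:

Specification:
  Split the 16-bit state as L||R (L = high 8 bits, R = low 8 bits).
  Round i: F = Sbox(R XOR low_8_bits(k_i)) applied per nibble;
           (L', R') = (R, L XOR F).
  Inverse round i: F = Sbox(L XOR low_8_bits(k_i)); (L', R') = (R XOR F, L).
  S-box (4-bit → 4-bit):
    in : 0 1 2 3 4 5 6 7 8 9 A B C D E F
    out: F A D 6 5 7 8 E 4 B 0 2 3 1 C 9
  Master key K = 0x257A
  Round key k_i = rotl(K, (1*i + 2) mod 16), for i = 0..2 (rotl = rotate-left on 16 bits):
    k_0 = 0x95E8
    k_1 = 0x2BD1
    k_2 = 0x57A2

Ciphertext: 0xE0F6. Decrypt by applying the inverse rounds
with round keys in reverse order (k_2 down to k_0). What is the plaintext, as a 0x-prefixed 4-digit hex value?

s_0 = ciphertext = 0xE0F6
s_1 = InvRound(s_0, k_2) = 0xABE0
s_2 = InvRound(s_1, k_1) = 0x00AB
s_3 = InvRound(s_2, k_0) = 0x6F00

0x6F00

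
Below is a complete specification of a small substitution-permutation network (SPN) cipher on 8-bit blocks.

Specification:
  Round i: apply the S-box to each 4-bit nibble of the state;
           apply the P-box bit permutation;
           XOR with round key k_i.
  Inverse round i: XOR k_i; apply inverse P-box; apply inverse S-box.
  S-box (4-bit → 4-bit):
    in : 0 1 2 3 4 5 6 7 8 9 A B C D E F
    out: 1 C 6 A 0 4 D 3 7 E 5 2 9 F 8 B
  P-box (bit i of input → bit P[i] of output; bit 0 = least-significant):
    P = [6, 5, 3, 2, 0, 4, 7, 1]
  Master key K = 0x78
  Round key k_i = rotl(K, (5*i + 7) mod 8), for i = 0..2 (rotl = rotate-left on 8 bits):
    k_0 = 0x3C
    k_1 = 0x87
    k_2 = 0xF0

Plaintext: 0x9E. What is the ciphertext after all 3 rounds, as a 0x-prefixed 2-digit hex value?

s_0 = plaintext = 0x9E
s_1 = Round(s_0, k_0) = 0xAA
s_2 = Round(s_1, k_1) = 0x4E
s_3 = Round(s_2, k_2) = 0xF4

0xF4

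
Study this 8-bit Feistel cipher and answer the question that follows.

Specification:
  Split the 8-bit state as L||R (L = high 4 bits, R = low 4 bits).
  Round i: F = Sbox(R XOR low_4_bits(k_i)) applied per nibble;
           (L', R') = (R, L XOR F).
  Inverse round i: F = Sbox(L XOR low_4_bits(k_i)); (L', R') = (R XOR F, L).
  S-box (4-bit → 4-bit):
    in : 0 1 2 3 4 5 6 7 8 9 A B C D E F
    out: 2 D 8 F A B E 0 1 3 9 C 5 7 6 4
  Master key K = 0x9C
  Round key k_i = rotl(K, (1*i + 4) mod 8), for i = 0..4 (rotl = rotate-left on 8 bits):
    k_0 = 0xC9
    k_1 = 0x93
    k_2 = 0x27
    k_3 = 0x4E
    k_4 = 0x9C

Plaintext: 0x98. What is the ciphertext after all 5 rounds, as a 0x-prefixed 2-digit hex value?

s_0 = plaintext = 0x98
s_1 = Round(s_0, k_0) = 0x84
s_2 = Round(s_1, k_1) = 0x48
s_3 = Round(s_2, k_2) = 0x80
s_4 = Round(s_3, k_3) = 0x0E
s_5 = Round(s_4, k_4) = 0xE8

0xE8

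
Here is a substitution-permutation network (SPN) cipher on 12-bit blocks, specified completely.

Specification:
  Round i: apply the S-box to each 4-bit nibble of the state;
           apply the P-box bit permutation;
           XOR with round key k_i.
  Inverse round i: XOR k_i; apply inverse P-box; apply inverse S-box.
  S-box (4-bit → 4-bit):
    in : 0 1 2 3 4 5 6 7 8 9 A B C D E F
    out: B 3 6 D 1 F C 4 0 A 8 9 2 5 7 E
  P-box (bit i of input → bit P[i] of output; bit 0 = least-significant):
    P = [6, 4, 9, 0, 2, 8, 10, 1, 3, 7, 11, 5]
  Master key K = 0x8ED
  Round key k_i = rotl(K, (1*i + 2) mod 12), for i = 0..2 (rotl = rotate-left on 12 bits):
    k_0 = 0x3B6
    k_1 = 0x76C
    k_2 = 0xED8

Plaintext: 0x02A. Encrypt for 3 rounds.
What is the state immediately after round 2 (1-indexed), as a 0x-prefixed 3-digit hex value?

0xC59

s_0 = plaintext = 0x02A
s_1 = Round(s_0, k_0) = 0x61F
s_2 = Round(s_1, k_1) = 0xC59
s_3 = Round(s_2, k_2) = 0xB4F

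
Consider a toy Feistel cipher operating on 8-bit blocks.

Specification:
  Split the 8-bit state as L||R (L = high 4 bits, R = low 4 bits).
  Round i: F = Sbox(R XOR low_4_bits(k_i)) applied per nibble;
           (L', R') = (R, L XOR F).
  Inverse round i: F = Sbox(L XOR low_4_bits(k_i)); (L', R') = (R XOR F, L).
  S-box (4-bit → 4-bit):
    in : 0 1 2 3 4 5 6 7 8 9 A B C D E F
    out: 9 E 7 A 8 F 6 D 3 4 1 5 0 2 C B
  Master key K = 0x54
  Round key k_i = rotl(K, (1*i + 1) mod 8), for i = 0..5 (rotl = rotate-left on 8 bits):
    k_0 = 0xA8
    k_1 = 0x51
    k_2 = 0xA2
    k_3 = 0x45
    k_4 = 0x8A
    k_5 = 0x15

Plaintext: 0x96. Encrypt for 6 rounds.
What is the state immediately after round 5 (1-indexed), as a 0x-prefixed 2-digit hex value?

s_0 = plaintext = 0x96
s_1 = Round(s_0, k_0) = 0x65
s_2 = Round(s_1, k_1) = 0x5E
s_3 = Round(s_2, k_2) = 0xE5
s_4 = Round(s_3, k_3) = 0x57
s_5 = Round(s_4, k_4) = 0x77
s_6 = Round(s_5, k_5) = 0x70

0x77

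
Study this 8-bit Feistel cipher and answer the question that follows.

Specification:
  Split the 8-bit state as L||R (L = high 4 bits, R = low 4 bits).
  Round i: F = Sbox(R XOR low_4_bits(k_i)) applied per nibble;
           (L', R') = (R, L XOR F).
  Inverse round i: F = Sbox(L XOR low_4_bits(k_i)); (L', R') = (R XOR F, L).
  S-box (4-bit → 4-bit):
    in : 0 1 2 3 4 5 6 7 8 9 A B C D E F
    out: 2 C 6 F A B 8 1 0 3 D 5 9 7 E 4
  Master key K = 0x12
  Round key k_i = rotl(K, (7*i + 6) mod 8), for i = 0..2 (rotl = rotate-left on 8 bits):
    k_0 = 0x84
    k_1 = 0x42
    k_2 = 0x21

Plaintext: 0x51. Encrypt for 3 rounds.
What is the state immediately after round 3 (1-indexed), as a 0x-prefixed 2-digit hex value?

s_0 = plaintext = 0x51
s_1 = Round(s_0, k_0) = 0x1E
s_2 = Round(s_1, k_1) = 0xE8
s_3 = Round(s_2, k_2) = 0x8D

0x8D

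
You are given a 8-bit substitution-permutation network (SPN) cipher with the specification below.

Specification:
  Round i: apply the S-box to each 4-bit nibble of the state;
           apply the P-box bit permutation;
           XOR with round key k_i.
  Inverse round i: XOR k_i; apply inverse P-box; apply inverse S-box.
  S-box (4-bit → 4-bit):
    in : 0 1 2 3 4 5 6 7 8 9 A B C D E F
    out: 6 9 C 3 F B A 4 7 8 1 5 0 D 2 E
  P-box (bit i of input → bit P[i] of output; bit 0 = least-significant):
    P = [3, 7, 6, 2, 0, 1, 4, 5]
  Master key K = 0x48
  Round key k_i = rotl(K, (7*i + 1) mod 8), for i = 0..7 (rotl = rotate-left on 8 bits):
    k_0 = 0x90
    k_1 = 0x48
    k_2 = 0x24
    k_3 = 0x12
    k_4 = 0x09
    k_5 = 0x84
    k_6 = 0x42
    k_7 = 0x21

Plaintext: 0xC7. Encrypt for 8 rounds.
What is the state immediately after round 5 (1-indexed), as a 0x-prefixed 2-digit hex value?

0x64

s_0 = plaintext = 0xC7
s_1 = Round(s_0, k_0) = 0xD0
s_2 = Round(s_1, k_1) = 0xB9
s_3 = Round(s_2, k_2) = 0x31
s_4 = Round(s_3, k_3) = 0x1D
s_5 = Round(s_4, k_4) = 0x64
s_6 = Round(s_5, k_5) = 0x6A
s_7 = Round(s_6, k_6) = 0x68
s_8 = Round(s_7, k_7) = 0xCB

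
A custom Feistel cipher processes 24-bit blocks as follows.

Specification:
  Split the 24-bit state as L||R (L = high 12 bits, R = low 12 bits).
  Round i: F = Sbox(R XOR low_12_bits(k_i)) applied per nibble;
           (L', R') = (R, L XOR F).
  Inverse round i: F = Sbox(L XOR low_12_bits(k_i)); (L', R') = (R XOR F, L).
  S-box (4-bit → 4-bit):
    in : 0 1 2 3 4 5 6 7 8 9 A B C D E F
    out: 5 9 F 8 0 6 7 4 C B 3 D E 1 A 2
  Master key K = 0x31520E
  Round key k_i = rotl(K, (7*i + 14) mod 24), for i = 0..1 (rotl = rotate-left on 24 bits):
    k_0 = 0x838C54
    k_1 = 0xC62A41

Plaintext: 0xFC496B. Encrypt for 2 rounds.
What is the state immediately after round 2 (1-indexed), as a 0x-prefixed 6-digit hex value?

0x94613F

s_0 = plaintext = 0xFC496B
s_1 = Round(s_0, k_0) = 0x96B946
s_2 = Round(s_1, k_1) = 0x94613F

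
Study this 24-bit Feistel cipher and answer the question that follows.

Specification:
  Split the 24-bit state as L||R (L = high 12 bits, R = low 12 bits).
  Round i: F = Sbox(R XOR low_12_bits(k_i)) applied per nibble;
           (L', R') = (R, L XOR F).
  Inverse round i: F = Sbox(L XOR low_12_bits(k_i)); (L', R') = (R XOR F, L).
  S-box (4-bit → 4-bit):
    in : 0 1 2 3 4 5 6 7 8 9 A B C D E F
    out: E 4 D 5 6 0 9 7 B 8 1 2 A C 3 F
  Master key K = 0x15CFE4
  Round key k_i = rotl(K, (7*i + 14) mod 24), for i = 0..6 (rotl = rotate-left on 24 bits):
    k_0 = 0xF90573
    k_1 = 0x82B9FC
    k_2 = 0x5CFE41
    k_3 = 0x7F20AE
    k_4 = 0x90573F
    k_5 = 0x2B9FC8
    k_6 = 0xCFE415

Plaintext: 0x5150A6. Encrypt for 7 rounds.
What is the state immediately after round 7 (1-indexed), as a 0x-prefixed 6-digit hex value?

0x808241

s_0 = plaintext = 0x5150A6
s_1 = Round(s_0, k_0) = 0x0A65D5
s_2 = Round(s_1, k_1) = 0x5D5A7E
s_3 = Round(s_2, k_2) = 0xA7E38A
s_4 = Round(s_3, k_3) = 0x38AFA8
s_5 = Round(s_4, k_4) = 0xFA880D
s_6 = Round(s_5, k_5) = 0x80D808
s_7 = Round(s_6, k_6) = 0x808241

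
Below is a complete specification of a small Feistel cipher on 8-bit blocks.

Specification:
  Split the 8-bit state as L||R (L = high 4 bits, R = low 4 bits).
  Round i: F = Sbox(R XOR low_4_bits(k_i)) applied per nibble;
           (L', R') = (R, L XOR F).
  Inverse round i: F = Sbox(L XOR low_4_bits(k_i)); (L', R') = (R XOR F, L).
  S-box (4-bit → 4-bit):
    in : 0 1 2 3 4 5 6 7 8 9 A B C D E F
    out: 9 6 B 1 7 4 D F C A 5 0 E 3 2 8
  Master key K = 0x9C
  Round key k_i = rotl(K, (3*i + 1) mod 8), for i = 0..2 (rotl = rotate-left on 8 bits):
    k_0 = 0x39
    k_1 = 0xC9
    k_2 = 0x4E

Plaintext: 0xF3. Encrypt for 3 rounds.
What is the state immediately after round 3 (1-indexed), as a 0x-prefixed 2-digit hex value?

s_0 = plaintext = 0xF3
s_1 = Round(s_0, k_0) = 0x3A
s_2 = Round(s_1, k_1) = 0xA2
s_3 = Round(s_2, k_2) = 0x24

0x24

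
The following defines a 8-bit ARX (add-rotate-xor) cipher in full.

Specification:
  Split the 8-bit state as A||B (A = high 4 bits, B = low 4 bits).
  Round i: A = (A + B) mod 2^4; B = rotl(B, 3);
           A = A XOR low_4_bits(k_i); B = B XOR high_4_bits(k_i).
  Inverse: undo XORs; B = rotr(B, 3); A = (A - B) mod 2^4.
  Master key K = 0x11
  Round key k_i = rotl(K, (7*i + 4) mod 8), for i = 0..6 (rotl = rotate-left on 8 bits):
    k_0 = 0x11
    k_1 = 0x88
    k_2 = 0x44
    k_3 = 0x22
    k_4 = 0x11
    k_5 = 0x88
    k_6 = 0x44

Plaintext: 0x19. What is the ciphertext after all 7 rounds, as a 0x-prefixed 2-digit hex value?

0x47

s_0 = plaintext = 0x19
s_1 = Round(s_0, k_0) = 0xBD
s_2 = Round(s_1, k_1) = 0x06
s_3 = Round(s_2, k_2) = 0x27
s_4 = Round(s_3, k_3) = 0xB9
s_5 = Round(s_4, k_4) = 0x5D
s_6 = Round(s_5, k_5) = 0xA6
s_7 = Round(s_6, k_6) = 0x47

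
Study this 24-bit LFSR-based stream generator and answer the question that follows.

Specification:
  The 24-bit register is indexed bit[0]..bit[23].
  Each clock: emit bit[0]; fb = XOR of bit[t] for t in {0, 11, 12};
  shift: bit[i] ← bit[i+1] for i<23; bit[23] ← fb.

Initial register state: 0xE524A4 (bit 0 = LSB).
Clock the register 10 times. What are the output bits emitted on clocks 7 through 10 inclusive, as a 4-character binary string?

0100

reg_0 = 0xE524A4
clock 1: out=0, reg = 0x729252
clock 2: out=0, reg = 0xB94929
clock 3: out=1, reg = 0x5CA494
clock 4: out=0, reg = 0x2E524A
clock 5: out=0, reg = 0x972925
clock 6: out=1, reg = 0x4B9492
clock 7: out=0, reg = 0xA5CA49
clock 8: out=1, reg = 0x52E524
clock 9: out=0, reg = 0x297292
clock 10: out=0, reg = 0x94B949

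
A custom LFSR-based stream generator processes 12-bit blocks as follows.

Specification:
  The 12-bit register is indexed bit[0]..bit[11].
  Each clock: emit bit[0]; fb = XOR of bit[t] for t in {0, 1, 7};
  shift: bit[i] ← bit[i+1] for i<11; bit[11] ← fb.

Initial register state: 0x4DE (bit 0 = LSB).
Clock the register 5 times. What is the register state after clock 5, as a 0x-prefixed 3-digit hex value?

reg_0 = 0x4DE
clock 1: out=0, reg = 0x26F
clock 2: out=1, reg = 0x137
clock 3: out=1, reg = 0x09B
clock 4: out=1, reg = 0x84D
clock 5: out=1, reg = 0xC26

0xC26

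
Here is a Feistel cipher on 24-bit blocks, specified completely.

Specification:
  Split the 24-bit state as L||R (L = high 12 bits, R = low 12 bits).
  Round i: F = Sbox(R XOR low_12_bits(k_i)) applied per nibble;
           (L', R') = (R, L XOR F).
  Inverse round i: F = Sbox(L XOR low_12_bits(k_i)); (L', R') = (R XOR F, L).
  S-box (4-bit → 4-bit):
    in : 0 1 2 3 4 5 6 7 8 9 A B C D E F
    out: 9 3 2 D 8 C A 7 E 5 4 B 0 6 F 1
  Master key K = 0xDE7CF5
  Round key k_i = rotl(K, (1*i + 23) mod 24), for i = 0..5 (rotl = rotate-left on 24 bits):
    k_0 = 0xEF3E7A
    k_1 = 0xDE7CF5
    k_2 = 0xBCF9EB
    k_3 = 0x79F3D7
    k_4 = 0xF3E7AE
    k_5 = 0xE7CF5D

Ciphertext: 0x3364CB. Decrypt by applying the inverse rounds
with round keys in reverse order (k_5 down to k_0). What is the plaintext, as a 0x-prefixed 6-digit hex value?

s_0 = ciphertext = 0x3364CB
s_1 = InvRound(s_0, k_5) = 0x460336
s_2 = InvRound(s_1, k_4) = 0xE39460
s_3 = InvRound(s_2, k_3) = 0x29FE39
s_4 = InvRound(s_3, k_2) = 0x54129F
s_5 = InvRound(s_4, k_1) = 0x727541
s_6 = InvRound(s_5, k_0) = 0x087727

0x087727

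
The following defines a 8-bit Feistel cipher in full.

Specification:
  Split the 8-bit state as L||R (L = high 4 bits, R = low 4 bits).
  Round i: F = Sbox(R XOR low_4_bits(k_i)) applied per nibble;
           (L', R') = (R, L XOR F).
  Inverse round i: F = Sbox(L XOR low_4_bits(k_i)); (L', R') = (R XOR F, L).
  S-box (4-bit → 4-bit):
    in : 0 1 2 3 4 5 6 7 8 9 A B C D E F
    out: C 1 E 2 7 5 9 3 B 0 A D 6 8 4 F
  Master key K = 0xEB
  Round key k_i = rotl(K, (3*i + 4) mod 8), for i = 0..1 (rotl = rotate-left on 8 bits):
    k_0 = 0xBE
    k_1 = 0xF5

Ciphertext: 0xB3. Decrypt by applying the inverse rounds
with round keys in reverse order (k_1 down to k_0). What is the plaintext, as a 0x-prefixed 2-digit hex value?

s_0 = ciphertext = 0xB3
s_1 = InvRound(s_0, k_1) = 0x7B
s_2 = InvRound(s_1, k_0) = 0xB7

0xB7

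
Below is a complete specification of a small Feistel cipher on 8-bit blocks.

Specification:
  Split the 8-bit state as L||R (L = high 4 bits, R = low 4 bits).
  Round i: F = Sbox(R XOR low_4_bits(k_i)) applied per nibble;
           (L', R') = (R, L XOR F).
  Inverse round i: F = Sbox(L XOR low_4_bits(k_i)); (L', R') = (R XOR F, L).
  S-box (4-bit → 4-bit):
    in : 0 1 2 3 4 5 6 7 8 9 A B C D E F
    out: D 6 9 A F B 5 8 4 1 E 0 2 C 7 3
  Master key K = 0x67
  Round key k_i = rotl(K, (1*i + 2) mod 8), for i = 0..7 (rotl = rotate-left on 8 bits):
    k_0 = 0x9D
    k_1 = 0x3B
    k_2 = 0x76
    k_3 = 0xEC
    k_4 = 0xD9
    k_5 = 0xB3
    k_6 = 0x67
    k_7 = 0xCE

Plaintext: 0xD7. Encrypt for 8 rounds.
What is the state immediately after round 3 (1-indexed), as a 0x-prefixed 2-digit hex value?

0x38

s_0 = plaintext = 0xD7
s_1 = Round(s_0, k_0) = 0x73
s_2 = Round(s_1, k_1) = 0x33
s_3 = Round(s_2, k_2) = 0x38
s_4 = Round(s_3, k_3) = 0x8C
s_5 = Round(s_4, k_4) = 0xC3
s_6 = Round(s_5, k_5) = 0x31
s_7 = Round(s_6, k_6) = 0x16
s_8 = Round(s_7, k_7) = 0x65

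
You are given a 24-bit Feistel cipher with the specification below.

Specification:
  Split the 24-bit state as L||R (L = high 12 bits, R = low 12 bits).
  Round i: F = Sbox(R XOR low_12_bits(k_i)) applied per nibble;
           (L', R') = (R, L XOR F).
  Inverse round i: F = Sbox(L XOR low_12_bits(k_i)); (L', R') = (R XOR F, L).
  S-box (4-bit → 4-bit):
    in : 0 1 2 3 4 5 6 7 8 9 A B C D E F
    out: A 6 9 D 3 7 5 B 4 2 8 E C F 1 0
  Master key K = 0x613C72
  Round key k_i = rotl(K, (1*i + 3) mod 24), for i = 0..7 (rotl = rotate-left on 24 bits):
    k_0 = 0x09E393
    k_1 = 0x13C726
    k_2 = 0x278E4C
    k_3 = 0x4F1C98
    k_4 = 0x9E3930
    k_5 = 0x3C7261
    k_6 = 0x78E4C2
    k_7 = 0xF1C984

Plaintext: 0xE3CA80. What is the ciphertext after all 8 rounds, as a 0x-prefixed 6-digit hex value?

0xD610CC

s_0 = plaintext = 0xE3CA80
s_1 = Round(s_0, k_0) = 0xA80C51
s_2 = Round(s_1, k_1) = 0xC5143B
s_3 = Round(s_2, k_2) = 0x43B4EA
s_4 = Round(s_3, k_3) = 0x4EA082
s_5 = Round(s_4, k_4) = 0x082603
s_6 = Round(s_5, k_5) = 0x6033DB
s_7 = Round(s_6, k_6) = 0x3DBD61
s_8 = Round(s_7, k_7) = 0xD610CC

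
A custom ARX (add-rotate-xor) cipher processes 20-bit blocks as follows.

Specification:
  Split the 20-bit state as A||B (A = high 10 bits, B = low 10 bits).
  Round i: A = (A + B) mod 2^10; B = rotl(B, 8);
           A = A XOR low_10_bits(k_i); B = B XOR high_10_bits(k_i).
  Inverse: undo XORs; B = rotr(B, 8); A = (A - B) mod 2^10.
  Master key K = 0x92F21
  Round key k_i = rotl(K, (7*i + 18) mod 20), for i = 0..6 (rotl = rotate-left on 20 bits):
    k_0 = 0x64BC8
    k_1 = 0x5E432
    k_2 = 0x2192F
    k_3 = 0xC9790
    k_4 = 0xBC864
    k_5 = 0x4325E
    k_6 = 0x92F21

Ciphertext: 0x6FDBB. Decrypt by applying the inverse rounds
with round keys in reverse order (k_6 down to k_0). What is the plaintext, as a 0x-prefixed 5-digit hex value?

0x12051

s_0 = ciphertext = 0x6FDBB
s_1 = InvRound(s_0, k_6) = 0xB6FC3
s_2 = InvRound(s_1, k_5) = 0x51F3E
s_3 = InvRound(s_2, k_4) = 0x7CB31
s_4 = InvRound(s_3, k_3) = 0x84850
s_5 = InvRound(s_4, k_2) = 0xF9758
s_6 = InvRound(s_5, k_1) = 0xD4486
s_7 = InvRound(s_6, k_0) = 0x12051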